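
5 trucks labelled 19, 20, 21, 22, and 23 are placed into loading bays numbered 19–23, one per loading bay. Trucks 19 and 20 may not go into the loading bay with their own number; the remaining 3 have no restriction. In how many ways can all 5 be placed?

Let Aᵢ (for i ∈ {19, 20}) be the placements that put truck i in its forbidden loading bay. Any j of these fix j positions, leaving (5−j)! ways to fill the rest, and there are C(2,j) ways to pick which j.
By inclusion–exclusion, the number of valid placements is Σ_{j=0}^{2} (−1)^j C(2,j)·(5−j)!.
Computing: 120 − 48 + 6 = 78.

78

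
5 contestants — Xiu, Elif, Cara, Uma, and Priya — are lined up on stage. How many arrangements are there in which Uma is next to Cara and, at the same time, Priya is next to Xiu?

Treat {Uma,Cara} as one block (2 orders) and {Priya,Xiu} as another (2 orders).
That leaves 3 units to arrange: 2 × 2 × 3! = 4 × 6 = 24.

24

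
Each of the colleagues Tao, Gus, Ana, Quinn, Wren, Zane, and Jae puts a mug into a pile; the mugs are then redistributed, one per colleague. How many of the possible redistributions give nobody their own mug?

1854

This is the derangement count D_7: permutations of 7 items with no fixed point.
By inclusion–exclusion this is Σ_{j=0}^{7} (−1)^j C(7,j)·(7−j)!.
Computing: 5040 − 5040 + 2520 − 840 + 210 − 42 + 7 − 1 = 1854.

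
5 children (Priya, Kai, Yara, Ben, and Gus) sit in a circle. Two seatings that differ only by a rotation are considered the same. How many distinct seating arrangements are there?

24

Around a circle, 5 distinct people have 5!/5 = (4)! = 24 rotationally distinct seatings.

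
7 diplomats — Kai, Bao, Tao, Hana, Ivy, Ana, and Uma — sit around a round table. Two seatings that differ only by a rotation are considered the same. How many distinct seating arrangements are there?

720

Seat Kai anywhere (absorbing the rotational symmetry), then permute the other 6: (6)! = 720.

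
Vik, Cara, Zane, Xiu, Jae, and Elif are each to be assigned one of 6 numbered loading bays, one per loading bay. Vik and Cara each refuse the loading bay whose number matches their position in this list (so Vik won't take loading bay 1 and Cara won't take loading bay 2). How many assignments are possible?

Let Aᵢ (for i ∈ {1, 2}) be the placements that put person i in their forbidden loading bay. Any j of these fix j positions, leaving (6−j)! ways to fill the rest, and there are C(2,j) ways to pick which j.
By inclusion–exclusion, the number of valid placements is Σ_{j=0}^{2} (−1)^j C(2,j)·(6−j)!.
Computing: 720 − 240 + 24 = 504.

504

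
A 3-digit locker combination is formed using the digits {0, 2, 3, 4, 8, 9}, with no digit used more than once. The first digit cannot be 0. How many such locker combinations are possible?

The first digit has 6−1 = 5 choices (anything except 0).
The remaining 2 digits are filled from the other 5 symbols without repetition: 5 × 4 = 20.
Total: 5 × 20 = 100.

100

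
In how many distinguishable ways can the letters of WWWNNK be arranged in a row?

60

WWWNNK has 6 letters with N appearing twice and W appearing 3 times.
Dividing 6! = 720 by 3!·2! = 12 for the repeated letters gives 60.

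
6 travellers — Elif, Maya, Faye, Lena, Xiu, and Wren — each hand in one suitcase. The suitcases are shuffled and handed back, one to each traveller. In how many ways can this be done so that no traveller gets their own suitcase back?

Count assignments avoiding every fixed point. For any j of the 6 travellers fixed to their own suitcase, the other 6−j can be arranged in (6−j)! ways.
By inclusion–exclusion this is Σ_{j=0}^{6} (−1)^j C(6,j)·(6−j)!.
Computing: 720 − 720 + 360 − 120 + 30 − 6 + 1 = 265.

265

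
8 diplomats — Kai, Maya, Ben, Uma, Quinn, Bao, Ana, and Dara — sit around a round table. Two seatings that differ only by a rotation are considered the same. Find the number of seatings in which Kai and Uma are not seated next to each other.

Without the restriction there are (7)! = 5040 seatings.
Those with Kai next to Uma: fuse the pair into one unit and seat 7 units around a circle — 2·(6)! = 1440.
Subtracting, 5040 − 1440 = 3600.

3600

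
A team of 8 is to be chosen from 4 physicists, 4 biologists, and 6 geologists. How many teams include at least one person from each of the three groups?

2912

Total 8-person selections from all 14: C(14,8) = 3003.
Subtract selections that omit an entire group: no physicists → C(10,8) = 45; no biologists → C(10,8) = 45; no geologists → C(8,8) = 1.
Add back selections omitting two groups (i.e. drawn from a single group): C(4,8) + C(4,8) + C(6,8) = 0.
By inclusion–exclusion: 3003 − 91 + 0 = 2912.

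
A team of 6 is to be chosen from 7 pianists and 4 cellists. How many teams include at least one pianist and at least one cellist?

Unrestricted: C(11,6) = 462 ways to pick any 6 of the 11.
Selections missing a whole group: no pianists → C(4,6) = 0; no cellists → C(7,6) = 7.
Both groups omitted at once is impossible, so 462 − 7 = 455.

455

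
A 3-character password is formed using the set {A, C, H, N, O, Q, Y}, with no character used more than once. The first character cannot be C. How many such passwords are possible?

180

The first character has 7−1 = 6 choices (anything except C).
The remaining 2 characters are filled from the other 6 symbols without repetition: 6 × 5 = 30.
Total: 6 × 30 = 180.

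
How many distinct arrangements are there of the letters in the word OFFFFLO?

The 7 letters of OFFFFLO have repeats: F appearing 4 times and O appearing twice.
Dividing 7! = 5040 by 4!·2! = 48 for the repeated letters gives 105.

105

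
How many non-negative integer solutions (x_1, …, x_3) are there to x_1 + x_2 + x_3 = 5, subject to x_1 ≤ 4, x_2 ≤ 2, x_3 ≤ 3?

Ignoring the caps, the number of non-negative solutions to x_1+…+x_3 = 5 is C(7,2) = 21.
Subtract solutions that violate a single cap (substitute x_i' = x_i − (cap_i+1)): x_1 ≥ 5 gives C(2,2) = 1; x_2 ≥ 3 gives C(4,2) = 6; x_3 ≥ 4 gives C(3,2) = 3. Together 10.
No two caps can be exceeded simultaneously, so the pair terms are all 0.
By inclusion–exclusion the count is 21 − 10 + 0 = 11.

11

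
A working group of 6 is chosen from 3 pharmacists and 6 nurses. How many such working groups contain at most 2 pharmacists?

Split by how many pharmacists are chosen (0 through 2).
Sum: C(3,0)·C(6,6) + C(3,1)·C(6,5) + C(3,2)·C(6,4) = 1 + 18 + 45 = 64.

64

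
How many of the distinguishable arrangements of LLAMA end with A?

Fix A in the last position and arrange the remaining 4 letters.
Those 4 letters have L appearing twice, giving (4)!/(2!) = 12.

12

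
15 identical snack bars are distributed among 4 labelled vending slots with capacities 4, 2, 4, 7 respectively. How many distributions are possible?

Without the upper bounds there are C(18,3) = 816 ways to split 15 among 4 vending slots.
Subtract solutions that violate a single cap (substitute x_i' = x_i − (cap_i+1)): x_1 ≥ 5 gives C(13,3) = 286; x_2 ≥ 3 gives C(15,3) = 455; x_3 ≥ 5 gives C(13,3) = 286; x_4 ≥ 8 gives C(10,3) = 120. Together 1147.
Add back pairs where two caps are both exceeded: 120 + 56 + 10 + 120 + 35 + 10 = 351.
Subtract triples: 10 + 0 + 0 + 0 = 10.
By inclusion–exclusion the count is 816 − 1147 + 351 − 10 = 10.

10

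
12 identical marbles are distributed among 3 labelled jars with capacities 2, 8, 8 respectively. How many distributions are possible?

18

Ignoring the caps, the number of non-negative solutions to x_1+…+x_3 = 12 is C(14,2) = 91.
Subtract solutions that violate a single cap (substitute x_i' = x_i − (cap_i+1)): x_1 ≥ 3 gives C(11,2) = 55; x_2 ≥ 9 gives C(5,2) = 10; x_3 ≥ 9 gives C(5,2) = 10. Together 75.
Add back pairs where two caps are both exceeded: 1 + 1 + 0 = 2.
By inclusion–exclusion the count is 91 − 75 + 2 = 18.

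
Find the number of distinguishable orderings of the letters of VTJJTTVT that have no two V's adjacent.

315

Total arrangements of VTJJTTVT: 8!/(4!·2!·2!) = 420.
Arrangements with the V's together: treat VV as one letter, giving (7)!/(4!·2!) = 105.
Hence 420 − 105 = 315.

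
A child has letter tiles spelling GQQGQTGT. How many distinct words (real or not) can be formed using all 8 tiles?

Letter multiplicities in GQQGQTGT: G×3, Q×3, T×2.
So there are 8! / (3!·3!·2!) = 560 distinguishable arrangements.

560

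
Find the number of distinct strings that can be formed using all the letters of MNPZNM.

Letter multiplicities in MNPZNM: M×2, N×2, P×1, Z×1.
The number of distinct arrangements is 6!/(2!·2!) = 720/4 = 180.

180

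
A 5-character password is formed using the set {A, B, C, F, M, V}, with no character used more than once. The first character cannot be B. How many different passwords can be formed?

600

The first character has 6−1 = 5 choices (anything except B).
The remaining 4 characters are filled from the other 5 symbols without repetition: 5 × 4 × 3 × 2 = 120.
Total: 5 × 120 = 600.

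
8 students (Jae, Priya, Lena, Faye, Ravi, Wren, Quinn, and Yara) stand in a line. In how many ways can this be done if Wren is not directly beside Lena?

30240

There are 8! = 40320 arrangements in all. If Wren and Lena are adjacent, merging them into one block gives 2·(7)! = 10080 arrangements.
So 40320 − 10080 = 30240 arrangements keep them apart.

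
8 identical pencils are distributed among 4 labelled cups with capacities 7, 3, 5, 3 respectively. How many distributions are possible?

85

Without the upper bounds there are C(11,3) = 165 ways to split 8 among 4 cups.
Subtract solutions that violate a single cap (substitute x_i' = x_i − (cap_i+1)): x_1 ≥ 8 gives C(3,3) = 1; x_2 ≥ 4 gives C(7,3) = 35; x_3 ≥ 6 gives C(5,3) = 10; x_4 ≥ 4 gives C(7,3) = 35. Together 81.
Add back pairs where two caps are both exceeded: 0 + 0 + 0 + 0 + 1 + 0 = 1.
By inclusion–exclusion the count is 165 − 81 + 1 = 85.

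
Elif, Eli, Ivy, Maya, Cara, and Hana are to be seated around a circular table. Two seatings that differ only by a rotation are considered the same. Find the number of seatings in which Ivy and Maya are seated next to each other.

48

Glue Ivy and Maya into a block (2 internal orders). Seating 5 units around a circle gives (4)! arrangements.
So 2 × (4)! = 2 × 24 = 48.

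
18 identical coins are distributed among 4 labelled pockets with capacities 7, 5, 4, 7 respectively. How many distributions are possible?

Without the upper bounds there are C(21,3) = 1330 ways to split 18 among 4 pockets.
Subtract solutions that violate a single cap (substitute x_i' = x_i − (cap_i+1)): x_1 ≥ 8 gives C(13,3) = 286; x_2 ≥ 6 gives C(15,3) = 455; x_3 ≥ 5 gives C(16,3) = 560; x_4 ≥ 8 gives C(13,3) = 286. Together 1587.
Add back pairs where two caps are both exceeded: 35 + 56 + 10 + 120 + 35 + 56 = 312.
By inclusion–exclusion the count is 1330 − 1587 + 312 = 55.

55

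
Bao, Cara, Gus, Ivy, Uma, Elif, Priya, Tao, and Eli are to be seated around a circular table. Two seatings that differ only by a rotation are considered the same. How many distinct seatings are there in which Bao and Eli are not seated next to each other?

30240

Without the restriction there are (8)! = 40320 seatings.
Seatings with Bao beside Eli: treat them as a block with 2 internal orders, giving 2 × (7)! = 10080.
Subtracting, 40320 − 10080 = 30240.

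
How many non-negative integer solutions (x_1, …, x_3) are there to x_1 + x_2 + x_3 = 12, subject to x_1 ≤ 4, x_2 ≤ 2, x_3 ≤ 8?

Ignoring the caps, the number of non-negative solutions to x_1+…+x_3 = 12 is C(14,2) = 91.
Subtract solutions that violate a single cap (substitute x_i' = x_i − (cap_i+1)): x_1 ≥ 5 gives C(9,2) = 36; x_2 ≥ 3 gives C(11,2) = 55; x_3 ≥ 9 gives C(5,2) = 10. Together 101.
Add back pairs where two caps are both exceeded: 15 + 0 + 1 = 16.
By inclusion–exclusion the count is 91 − 101 + 16 = 6.

6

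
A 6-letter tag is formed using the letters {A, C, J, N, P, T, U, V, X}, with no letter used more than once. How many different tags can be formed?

Choose and order 6 of the 9 symbols: the first letter has 9 options, the next 8, and so on down to 4.
That product is 9 × 8 × 7 × 6 × 5 × 4 = 60480.

60480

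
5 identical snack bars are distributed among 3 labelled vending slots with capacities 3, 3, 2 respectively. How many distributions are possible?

9

Without the upper bounds there are C(7,2) = 21 ways to split 5 among 3 vending slots.
Subtract solutions that violate a single cap (substitute x_i' = x_i − (cap_i+1)): x_1 ≥ 4 gives C(3,2) = 3; x_2 ≥ 4 gives C(3,2) = 3; x_3 ≥ 3 gives C(4,2) = 6. Together 12.
No two caps can be exceeded simultaneously, so the pair terms are all 0.
By inclusion–exclusion the count is 21 − 12 + 0 = 9.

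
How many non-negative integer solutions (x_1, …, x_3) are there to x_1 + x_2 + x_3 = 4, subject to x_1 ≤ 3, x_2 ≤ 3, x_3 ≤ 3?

12

Without the upper bounds there are C(6,2) = 15 ways to split 4 among 3 variables.
Subtract solutions that violate a single cap (substitute x_i' = x_i − (cap_i+1)): x_1 ≥ 4 gives C(2,2) = 1; x_2 ≥ 4 gives C(2,2) = 1; x_3 ≥ 4 gives C(2,2) = 1. Together 3.
No two caps can be exceeded simultaneously, so the pair terms are all 0.
By inclusion–exclusion the count is 15 − 3 + 0 = 12.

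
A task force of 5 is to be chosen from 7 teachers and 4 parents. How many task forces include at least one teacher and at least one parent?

Unrestricted: C(11,5) = 462 ways to pick any 5 of the 11.
Selections missing a whole group: no teachers → C(4,5) = 0; no parents → C(7,5) = 21.
Both groups omitted at once is impossible, so 462 − 21 = 441.

441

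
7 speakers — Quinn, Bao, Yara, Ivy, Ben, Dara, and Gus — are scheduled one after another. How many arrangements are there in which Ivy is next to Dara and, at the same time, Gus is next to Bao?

480

Treat {Ivy,Dara} as one block (2 orders) and {Gus,Bao} as another (2 orders).
That leaves 5 units to arrange: 2 × 2 × 5! = 4 × 120 = 480.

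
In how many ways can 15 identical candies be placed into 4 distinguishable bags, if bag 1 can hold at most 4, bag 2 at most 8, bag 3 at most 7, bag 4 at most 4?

Without the upper bounds there are C(18,3) = 816 ways to split 15 among 4 bags.
Subtract solutions that violate a single cap (substitute x_i' = x_i − (cap_i+1)): x_1 ≥ 5 gives C(13,3) = 286; x_2 ≥ 9 gives C(9,3) = 84; x_3 ≥ 8 gives C(10,3) = 120; x_4 ≥ 5 gives C(13,3) = 286. Together 776.
Add back pairs where two caps are both exceeded: 4 + 10 + 56 + 0 + 4 + 10 = 84.
By inclusion–exclusion the count is 816 − 776 + 84 = 124.

124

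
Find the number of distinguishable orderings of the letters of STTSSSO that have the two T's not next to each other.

75

There are 7!/(4!·2!) = 105 arrangements of STTSSSO in total.
If the two T's are adjacent, glue them into one block, leaving 6 items to arrange: (6)!/(4!) = 30 ways.
Subtracting, 105 − 30 = 75 arrangements keep the T's apart.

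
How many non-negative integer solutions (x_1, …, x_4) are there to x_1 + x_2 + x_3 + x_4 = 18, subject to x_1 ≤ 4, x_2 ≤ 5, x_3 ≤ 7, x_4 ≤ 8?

79

Without the upper bounds there are C(21,3) = 1330 ways to split 18 among 4 variables.
Subtract solutions that violate a single cap (substitute x_i' = x_i − (cap_i+1)): x_1 ≥ 5 gives C(16,3) = 560; x_2 ≥ 6 gives C(15,3) = 455; x_3 ≥ 8 gives C(13,3) = 286; x_4 ≥ 9 gives C(12,3) = 220. Together 1521.
Add back pairs where two caps are both exceeded: 120 + 56 + 35 + 35 + 20 + 4 = 270.
By inclusion–exclusion the count is 1330 − 1521 + 270 = 79.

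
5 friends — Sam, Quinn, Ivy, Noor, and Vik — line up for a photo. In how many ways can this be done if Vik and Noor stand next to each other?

Treat {Vik, Noor} as a single unit. There are 4 units to order, and the pair itself can be ordered 2 ways.
That gives 2 × 4! = 2 × 24 = 48.

48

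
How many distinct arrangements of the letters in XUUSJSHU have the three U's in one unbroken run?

Treat the 3 copies of U as a single block. The multiset to arrange is then {UUU, H, J, S, S, X}, 6 items in all.
That gives (6)!/(2!) = 360 arrangements.

360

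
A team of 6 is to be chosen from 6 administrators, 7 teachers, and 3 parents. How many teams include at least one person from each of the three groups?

Unrestricted: C(16,6) = 8008 ways to pick any 6 of the 16.
Subtract selections that omit an entire group: no administrators → C(10,6) = 210; no teachers → C(9,6) = 84; no parents → C(13,6) = 1716.
Add back selections omitting two groups (i.e. drawn from a single group): C(6,6) + C(7,6) + C(3,6) = 8.
By inclusion–exclusion: 8008 − 2010 + 8 = 6006.

6006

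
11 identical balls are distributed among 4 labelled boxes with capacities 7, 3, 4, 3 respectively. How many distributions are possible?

Without the upper bounds there are C(14,3) = 364 ways to split 11 among 4 boxes.
Subtract solutions that violate a single cap (substitute x_i' = x_i − (cap_i+1)): x_1 ≥ 8 gives C(6,3) = 20; x_2 ≥ 4 gives C(10,3) = 120; x_3 ≥ 5 gives C(9,3) = 84; x_4 ≥ 4 gives C(10,3) = 120. Together 344.
Add back pairs where two caps are both exceeded: 0 + 0 + 0 + 10 + 20 + 10 = 40.
By inclusion–exclusion the count is 364 − 344 + 40 = 60.

60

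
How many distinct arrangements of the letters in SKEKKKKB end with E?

Fix E in the last position and arrange the remaining 7 letters.
Those 7 letters have K appearing 5 times, giving (7)!/(5!) = 42.

42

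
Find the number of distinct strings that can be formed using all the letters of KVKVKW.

The 6 letters of KVKVKW have repeats: K appearing 3 times and V appearing twice.
So there are 6! / (3!·2!) = 60 distinguishable arrangements.

60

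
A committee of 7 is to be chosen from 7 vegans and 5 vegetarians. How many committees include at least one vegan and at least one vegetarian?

Total 7-person selections from all 12: C(12,7) = 792.
Subtract selections that omit an entire group: no vegans → C(5,7) = 0; no vegetarians → C(7,7) = 1.
Both groups omitted at once is impossible, so 792 − 1 = 791.

791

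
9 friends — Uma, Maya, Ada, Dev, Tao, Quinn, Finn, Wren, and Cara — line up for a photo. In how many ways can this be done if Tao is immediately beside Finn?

80640

Treat {Tao, Finn} as a single unit. There are 8 units to order, and the pair itself can be ordered 2 ways.
That gives 2 × 8! = 2 × 40320 = 80640.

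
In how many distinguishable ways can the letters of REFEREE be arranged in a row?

105

Letter multiplicities in REFEREE: E×4, F×1, R×2.
The number of distinct arrangements is 7!/(4!·2!) = 5040/48 = 105.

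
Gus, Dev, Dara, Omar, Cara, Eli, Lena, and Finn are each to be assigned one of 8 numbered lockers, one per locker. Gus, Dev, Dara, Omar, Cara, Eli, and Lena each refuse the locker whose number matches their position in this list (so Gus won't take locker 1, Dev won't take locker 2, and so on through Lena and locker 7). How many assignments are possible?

16687

Let Aᵢ (for 1 ≤ i ≤ 7) be the placements that put person i in their forbidden locker. Any j of these fix j positions, leaving (8−j)! ways to fill the rest, and there are C(7,j) ways to pick which j.
By inclusion–exclusion, the number of valid placements is Σ_{j=0}^{7} (−1)^j C(7,j)·(8−j)!.
Computing: 40320 − 35280 + 15120 − 4200 + 840 − 126 + 14 − 1 = 16687.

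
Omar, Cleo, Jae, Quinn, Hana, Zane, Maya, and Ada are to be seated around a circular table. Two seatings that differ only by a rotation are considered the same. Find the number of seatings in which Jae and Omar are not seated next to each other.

Without the restriction there are (7)! = 5040 seatings.
Seatings with Jae beside Omar: treat them as a block with 2 internal orders, giving 2 × (6)! = 1440.
Subtracting, 5040 − 1440 = 3600.

3600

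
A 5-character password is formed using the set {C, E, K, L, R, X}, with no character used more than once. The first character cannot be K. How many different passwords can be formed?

600

The first character has 6−1 = 5 choices (anything except K).
The remaining 4 characters are filled from the other 5 symbols without repetition: 5 × 4 × 3 × 2 = 120.
Total: 5 × 120 = 600.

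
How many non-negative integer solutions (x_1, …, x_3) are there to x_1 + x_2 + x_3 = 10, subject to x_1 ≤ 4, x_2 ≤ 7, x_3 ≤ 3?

14

By stars and bars, unrestricted non-negative solutions to x_1+…+x_3 = 10 number C(10+2,2) = 66.
Subtract solutions that violate a single cap (substitute x_i' = x_i − (cap_i+1)): x_1 ≥ 5 gives C(7,2) = 21; x_2 ≥ 8 gives C(4,2) = 6; x_3 ≥ 4 gives C(8,2) = 28. Together 55.
Add back pairs where two caps are both exceeded: 0 + 3 + 0 = 3.
By inclusion–exclusion the count is 66 − 55 + 3 = 14.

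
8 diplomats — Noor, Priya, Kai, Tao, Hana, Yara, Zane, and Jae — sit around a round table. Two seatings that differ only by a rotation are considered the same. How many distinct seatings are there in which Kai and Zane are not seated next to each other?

All circular seatings of 8 people number (7)! = 5040.
Those with Kai next to Zane: fuse the pair into one unit and seat 7 units around a circle — 2·(6)! = 1440.
Subtracting, 5040 − 1440 = 3600.

3600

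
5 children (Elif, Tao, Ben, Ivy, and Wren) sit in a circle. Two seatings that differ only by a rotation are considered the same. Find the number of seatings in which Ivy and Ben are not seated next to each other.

12

All circular seatings of 5 people number (4)! = 24.
Those with Ivy next to Ben: fuse the pair into one unit and seat 4 units around a circle — 2·(3)! = 12.
Subtracting, 24 − 12 = 12.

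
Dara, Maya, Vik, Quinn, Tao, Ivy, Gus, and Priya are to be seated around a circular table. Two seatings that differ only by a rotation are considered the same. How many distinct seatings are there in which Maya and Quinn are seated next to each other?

1440

Treat {Maya, Quinn} as one unit (2 internal orders) and seat the resulting 7 units around the table: (6)! circular arrangements.
So 2 × (6)! = 2 × 720 = 1440.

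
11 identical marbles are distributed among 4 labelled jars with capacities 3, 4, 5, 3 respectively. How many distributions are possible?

33

Without the upper bounds there are C(14,3) = 364 ways to split 11 among 4 jars.
Subtract solutions that violate a single cap (substitute x_i' = x_i − (cap_i+1)): x_1 ≥ 4 gives C(10,3) = 120; x_2 ≥ 5 gives C(9,3) = 84; x_3 ≥ 6 gives C(8,3) = 56; x_4 ≥ 4 gives C(10,3) = 120. Together 380.
Add back pairs where two caps are both exceeded: 10 + 4 + 20 + 1 + 10 + 4 = 49.
By inclusion–exclusion the count is 364 − 380 + 49 = 33.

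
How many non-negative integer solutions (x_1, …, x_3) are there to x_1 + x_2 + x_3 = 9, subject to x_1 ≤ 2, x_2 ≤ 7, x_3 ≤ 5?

15

Without the upper bounds there are C(11,2) = 55 ways to split 9 among 3 variables.
Subtract solutions that violate a single cap (substitute x_i' = x_i − (cap_i+1)): x_1 ≥ 3 gives C(8,2) = 28; x_2 ≥ 8 gives C(3,2) = 3; x_3 ≥ 6 gives C(5,2) = 10. Together 41.
Add back pairs where two caps are both exceeded: 0 + 1 + 0 = 1.
By inclusion–exclusion the count is 55 − 41 + 1 = 15.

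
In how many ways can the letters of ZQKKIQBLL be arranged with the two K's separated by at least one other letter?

Total arrangements of ZQKKIQBLL: 9!/(2!·2!·2!) = 45360.
If the two K's are adjacent, glue them into one block, leaving 8 items to arrange: (8)!/(2!·2!) = 10080 ways.
Hence 45360 − 10080 = 35280.

35280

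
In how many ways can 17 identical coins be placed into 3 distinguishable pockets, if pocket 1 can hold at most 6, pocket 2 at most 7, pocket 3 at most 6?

6

By stars and bars, unrestricted non-negative solutions to x_1+…+x_3 = 17 number C(17+2,2) = 171.
Subtract solutions that violate a single cap (substitute x_i' = x_i − (cap_i+1)): x_1 ≥ 7 gives C(12,2) = 66; x_2 ≥ 8 gives C(11,2) = 55; x_3 ≥ 7 gives C(12,2) = 66. Together 187.
Add back pairs where two caps are both exceeded: 6 + 10 + 6 = 22.
By inclusion–exclusion the count is 171 − 187 + 22 = 6.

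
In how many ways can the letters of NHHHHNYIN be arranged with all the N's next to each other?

Treat the 3 copies of N as a single block. The multiset to arrange is then {NNN, H, H, H, H, I, Y}, 7 items in all.
That gives (7)!/(4!) = 210 arrangements.

210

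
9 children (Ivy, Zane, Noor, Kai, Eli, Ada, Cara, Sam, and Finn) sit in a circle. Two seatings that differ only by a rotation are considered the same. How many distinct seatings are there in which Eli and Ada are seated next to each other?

10080

Glue Eli and Ada into a block (2 internal orders). Seating 8 units around a circle gives (7)! arrangements.
So 2 × (7)! = 2 × 5040 = 10080.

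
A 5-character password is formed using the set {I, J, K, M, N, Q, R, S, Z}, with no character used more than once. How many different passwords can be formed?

With no repetition, fill the 5 characters in order: 9 choices, then 8, down to 5.
That product is 9 × 8 × 7 × 6 × 5 = 15120.

15120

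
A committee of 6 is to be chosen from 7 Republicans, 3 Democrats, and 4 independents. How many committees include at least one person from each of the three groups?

2331

With no constraint there are C(14,6) = 3003 possible selections.
Subtract selections that omit an entire group: no Republicans → C(7,6) = 7; no Democrats → C(11,6) = 462; no independents → C(10,6) = 210.
Add back selections omitting two groups (i.e. drawn from a single group): C(7,6) + C(3,6) + C(4,6) = 7.
By inclusion–exclusion: 3003 − 679 + 7 = 2331.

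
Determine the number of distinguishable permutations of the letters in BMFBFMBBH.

3780

BMFBFMBBH has 9 letters with B appearing 4 times, F appearing twice, and M appearing twice.
The number of distinct arrangements is 9!/(4!·2!·2!) = 362880/96 = 3780.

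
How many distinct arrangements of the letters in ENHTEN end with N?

60

With the last slot taken by N, it remains to arrange the other 5 letters (EHTEN).
Those 5 letters have E appearing twice, giving (5)!/(2!) = 60.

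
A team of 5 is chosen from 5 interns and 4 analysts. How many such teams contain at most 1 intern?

5

Split by how many interns are chosen (0 through 1).
Sum: C(5,0)·C(4,5) + C(5,1)·C(4,4) = 0 + 5 = 5.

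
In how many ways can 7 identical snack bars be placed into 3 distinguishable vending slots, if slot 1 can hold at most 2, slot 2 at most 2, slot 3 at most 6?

8

By stars and bars, unrestricted non-negative solutions to x_1+…+x_3 = 7 number C(7+2,2) = 36.
Subtract solutions that violate a single cap (substitute x_i' = x_i − (cap_i+1)): x_1 ≥ 3 gives C(6,2) = 15; x_2 ≥ 3 gives C(6,2) = 15; x_3 ≥ 7 gives C(2,2) = 1. Together 31.
Add back pairs where two caps are both exceeded: 3 + 0 + 0 = 3.
By inclusion–exclusion the count is 36 − 31 + 3 = 8.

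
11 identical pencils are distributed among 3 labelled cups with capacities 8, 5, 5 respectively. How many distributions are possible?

Ignoring the caps, the number of non-negative solutions to x_1+…+x_3 = 11 is C(13,2) = 78.
Subtract solutions that violate a single cap (substitute x_i' = x_i − (cap_i+1)): x_1 ≥ 9 gives C(4,2) = 6; x_2 ≥ 6 gives C(7,2) = 21; x_3 ≥ 6 gives C(7,2) = 21. Together 48.
No two caps can be exceeded simultaneously, so the pair terms are all 0.
By inclusion–exclusion the count is 78 − 48 + 0 = 30.

30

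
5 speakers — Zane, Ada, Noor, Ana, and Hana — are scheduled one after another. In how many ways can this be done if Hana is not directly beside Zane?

There are 5! = 120 arrangements in all. If Hana and Zane are adjacent, merging them into one block gives 2·(4)! = 48 arrangements.
Complementary counting: 120 − 48 = 72.

72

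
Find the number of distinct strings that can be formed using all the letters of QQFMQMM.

140

QQFMQMM has 7 letters with M appearing 3 times and Q appearing 3 times.
The number of distinct arrangements is 7!/(3!·3!) = 5040/36 = 140.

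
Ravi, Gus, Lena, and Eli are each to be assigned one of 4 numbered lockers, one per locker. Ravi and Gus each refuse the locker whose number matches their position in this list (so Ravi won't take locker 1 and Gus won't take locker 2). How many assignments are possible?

14

Let Aᵢ (for i ∈ {1, 2}) be the placements that put person i in their forbidden locker. Any j of these fix j positions, leaving (4−j)! ways to fill the rest, and there are C(2,j) ways to pick which j.
By inclusion–exclusion, the number of valid placements is Σ_{j=0}^{2} (−1)^j C(2,j)·(4−j)!.
Computing: 24 − 12 + 2 = 14.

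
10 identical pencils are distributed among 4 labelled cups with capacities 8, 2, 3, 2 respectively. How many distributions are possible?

32

Ignoring the caps, the number of non-negative solutions to x_1+…+x_4 = 10 is C(13,3) = 286.
Subtract solutions that violate a single cap (substitute x_i' = x_i − (cap_i+1)): x_1 ≥ 9 gives C(4,3) = 4; x_2 ≥ 3 gives C(10,3) = 120; x_3 ≥ 4 gives C(9,3) = 84; x_4 ≥ 3 gives C(10,3) = 120. Together 328.
Add back pairs where two caps are both exceeded: 0 + 0 + 0 + 20 + 35 + 20 = 75.
Subtract triples: 0 + 0 + 0 + 1 = 1.
By inclusion–exclusion the count is 286 − 328 + 75 − 1 = 32.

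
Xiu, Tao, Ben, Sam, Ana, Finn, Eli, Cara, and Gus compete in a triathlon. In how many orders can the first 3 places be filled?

504

This is an ordered selection of 3 from 9: P(9,3).
That gives 9 × 8 × 7 = 504.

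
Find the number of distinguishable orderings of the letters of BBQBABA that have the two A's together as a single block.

30

Treat the 2 copies of A as a single block. The multiset to arrange is then {AA, B, B, B, B, Q}, 6 items in all.
That gives (6)!/(4!) = 30 arrangements.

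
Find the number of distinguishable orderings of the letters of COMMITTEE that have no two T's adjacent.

35280

Total arrangements of COMMITTEE: 9!/(2!·2!·2!) = 45360.
If the two T's are adjacent, glue them into one block, leaving 8 items to arrange: (8)!/(2!·2!) = 10080 ways.
Subtracting, 45360 − 10080 = 35280 arrangements keep the T's apart.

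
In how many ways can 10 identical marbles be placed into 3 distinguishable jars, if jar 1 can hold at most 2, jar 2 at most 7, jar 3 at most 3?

6

Ignoring the caps, the number of non-negative solutions to x_1+…+x_3 = 10 is C(12,2) = 66.
Subtract solutions that violate a single cap (substitute x_i' = x_i − (cap_i+1)): x_1 ≥ 3 gives C(9,2) = 36; x_2 ≥ 8 gives C(4,2) = 6; x_3 ≥ 4 gives C(8,2) = 28. Together 70.
Add back pairs where two caps are both exceeded: 0 + 10 + 0 = 10.
By inclusion–exclusion the count is 66 − 70 + 10 = 6.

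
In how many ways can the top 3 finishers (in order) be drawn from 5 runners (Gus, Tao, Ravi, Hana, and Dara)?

There are 5 choices for 1st place, 4 for 2nd, and 3 for 3rd.
That gives 5 × 4 × 3 = 60.

60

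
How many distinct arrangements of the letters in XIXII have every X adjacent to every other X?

4

Treat the 2 copies of X as a single block. The multiset to arrange is then {XX, I, I, I}, 4 items in all.
That gives (4)!/(3!) = 4 arrangements.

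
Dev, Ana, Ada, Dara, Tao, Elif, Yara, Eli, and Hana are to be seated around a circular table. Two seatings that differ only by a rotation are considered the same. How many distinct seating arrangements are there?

40320

Fix one person's seat to break rotational symmetry; the remaining 8 people can be arranged in (8)! = 40320 ways.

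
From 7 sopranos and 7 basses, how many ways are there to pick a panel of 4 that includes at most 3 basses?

Split by how many basses are chosen (0 through 3).
Sum: C(7,0)·C(7,4) + C(7,1)·C(7,3) + C(7,2)·C(7,2) + C(7,3)·C(7,1) = 35 + 245 + 441 + 245 = 966.

966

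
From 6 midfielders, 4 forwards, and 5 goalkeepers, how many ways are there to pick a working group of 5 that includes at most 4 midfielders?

Split by how many midfielders are chosen (0 through 4).
Sum: C(6,0)·C(9,5) + C(6,1)·C(9,4) + C(6,2)·C(9,3) + C(6,3)·C(9,2) + C(6,4)·C(9,1) = 126 + 756 + 1260 + 720 + 135 = 2997.

2997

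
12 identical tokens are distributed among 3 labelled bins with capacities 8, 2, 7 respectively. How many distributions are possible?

15

Ignoring the caps, the number of non-negative solutions to x_1+…+x_3 = 12 is C(14,2) = 91.
Subtract solutions that violate a single cap (substitute x_i' = x_i − (cap_i+1)): x_1 ≥ 9 gives C(5,2) = 10; x_2 ≥ 3 gives C(11,2) = 55; x_3 ≥ 8 gives C(6,2) = 15. Together 80.
Add back pairs where two caps are both exceeded: 1 + 0 + 3 = 4.
By inclusion–exclusion the count is 91 − 80 + 4 = 15.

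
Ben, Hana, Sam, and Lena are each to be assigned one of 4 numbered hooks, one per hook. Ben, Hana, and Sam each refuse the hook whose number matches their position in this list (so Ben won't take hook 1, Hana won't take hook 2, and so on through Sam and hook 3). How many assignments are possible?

11

Let Aᵢ (for i ∈ {1, 2, 3}) be the placements that put person i in their forbidden hook. Any j of these fix j positions, leaving (4−j)! ways to fill the rest, and there are C(3,j) ways to pick which j.
By inclusion–exclusion, the number of valid placements is Σ_{j=0}^{3} (−1)^j C(3,j)·(4−j)!.
Computing: 24 − 18 + 6 − 1 = 11.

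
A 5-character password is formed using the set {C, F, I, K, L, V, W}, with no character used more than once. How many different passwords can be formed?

With no repetition, fill the 5 characters in order: 7 choices, then 6, down to 3.
That product is 7 × 6 × 5 × 4 × 3 = 2520.

2520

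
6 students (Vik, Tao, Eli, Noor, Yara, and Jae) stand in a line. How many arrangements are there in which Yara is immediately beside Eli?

240

Treat {Yara, Eli} as a single unit. There are 5 units to order, and the pair itself can be ordered 2 ways.
That gives 2 × 5! = 2 × 120 = 240.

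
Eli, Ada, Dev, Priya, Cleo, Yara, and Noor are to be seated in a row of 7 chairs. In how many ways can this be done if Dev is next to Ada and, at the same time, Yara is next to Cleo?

480

Treat {Dev,Ada} as one block (2 orders) and {Yara,Cleo} as another (2 orders).
That leaves 5 units to arrange: 2 × 2 × 5! = 4 × 120 = 480.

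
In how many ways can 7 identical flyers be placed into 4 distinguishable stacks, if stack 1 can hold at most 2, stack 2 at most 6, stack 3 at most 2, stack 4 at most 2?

Ignoring the caps, the number of non-negative solutions to x_1+…+x_4 = 7 is C(10,3) = 120.
Subtract solutions that violate a single cap (substitute x_i' = x_i − (cap_i+1)): x_1 ≥ 3 gives C(7,3) = 35; x_2 ≥ 7 gives C(3,3) = 1; x_3 ≥ 3 gives C(7,3) = 35; x_4 ≥ 3 gives C(7,3) = 35. Together 106.
Add back pairs where two caps are both exceeded: 0 + 4 + 4 + 0 + 0 + 4 = 12.
By inclusion–exclusion the count is 120 − 106 + 12 = 26.

26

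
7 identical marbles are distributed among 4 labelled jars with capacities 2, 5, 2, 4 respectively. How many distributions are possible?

40

By stars and bars, unrestricted non-negative solutions to x_1+…+x_4 = 7 number C(7+3,3) = 120.
Subtract solutions that violate a single cap (substitute x_i' = x_i − (cap_i+1)): x_1 ≥ 3 gives C(7,3) = 35; x_2 ≥ 6 gives C(4,3) = 4; x_3 ≥ 3 gives C(7,3) = 35; x_4 ≥ 5 gives C(5,3) = 10. Together 84.
Add back pairs where two caps are both exceeded: 0 + 4 + 0 + 0 + 0 + 0 = 4.
By inclusion–exclusion the count is 120 − 84 + 4 = 40.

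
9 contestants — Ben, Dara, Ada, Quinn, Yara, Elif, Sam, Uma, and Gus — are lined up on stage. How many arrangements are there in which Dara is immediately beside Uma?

80640

Place the 7 others and the Dara-Uma pair as 8 objects in a line; the pair has 2 internal arrangements.
So the count is 2·(8)! = 80640.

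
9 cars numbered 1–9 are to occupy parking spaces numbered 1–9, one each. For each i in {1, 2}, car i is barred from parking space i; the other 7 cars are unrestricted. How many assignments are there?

287280

Let Aᵢ (for i ∈ {1, 2}) be the placements that put car i in its forbidden parking space. Any j of these fix j positions, leaving (9−j)! ways to fill the rest, and there are C(2,j) ways to pick which j.
By inclusion–exclusion, the number of valid placements is Σ_{j=0}^{2} (−1)^j C(2,j)·(9−j)!.
Computing: 362880 − 80640 + 5040 = 287280.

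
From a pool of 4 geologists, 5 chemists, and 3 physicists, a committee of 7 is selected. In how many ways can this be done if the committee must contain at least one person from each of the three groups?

747

With no constraint there are C(12,7) = 792 possible selections.
Selections missing a whole group: no geologists → C(8,7) = 8; no chemists → C(7,7) = 1; no physicists → C(9,7) = 36.
Add back selections omitting two groups (i.e. drawn from a single group): C(4,7) + C(5,7) + C(3,7) = 0.
By inclusion–exclusion: 792 − 45 + 0 = 747.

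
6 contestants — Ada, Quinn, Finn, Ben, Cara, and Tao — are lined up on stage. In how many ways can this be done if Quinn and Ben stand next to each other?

240

Place the 4 others and the Quinn-Ben pair as 5 objects in a line; the pair has 2 internal arrangements.
That gives 2 × 5! = 2 × 120 = 240.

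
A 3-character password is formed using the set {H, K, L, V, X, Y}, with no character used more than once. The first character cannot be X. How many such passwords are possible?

The first character has 6−1 = 5 choices (anything except X).
The remaining 2 characters are filled from the other 5 symbols without repetition: 5 × 4 = 20.
Total: 5 × 20 = 100.

100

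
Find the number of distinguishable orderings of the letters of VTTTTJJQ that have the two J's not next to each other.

Total arrangements of VTTTTJJQ: 8!/(4!·2!) = 840.
If the two J's are adjacent, glue them into one block, leaving 7 items to arrange: (7)!/(4!) = 210 ways.
Hence 840 − 210 = 630.

630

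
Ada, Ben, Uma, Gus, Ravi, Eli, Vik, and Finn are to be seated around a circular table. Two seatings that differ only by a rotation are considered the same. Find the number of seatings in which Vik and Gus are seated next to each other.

1440

Treat {Vik, Gus} as one unit (2 internal orders) and seat the resulting 7 units around the table: (6)! circular arrangements.
So 2 × (6)! = 2 × 720 = 1440.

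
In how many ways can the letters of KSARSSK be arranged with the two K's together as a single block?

Treat the 2 copies of K as a single block. The multiset to arrange is then {KK, A, R, S, S, S}, 6 items in all.
That gives (6)!/(3!) = 120 arrangements.

120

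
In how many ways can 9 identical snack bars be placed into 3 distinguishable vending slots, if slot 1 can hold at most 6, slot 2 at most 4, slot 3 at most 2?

Without the upper bounds there are C(11,2) = 55 ways to split 9 among 3 vending slots.
Subtract solutions that violate a single cap (substitute x_i' = x_i − (cap_i+1)): x_1 ≥ 7 gives C(4,2) = 6; x_2 ≥ 5 gives C(6,2) = 15; x_3 ≥ 3 gives C(8,2) = 28. Together 49.
Add back pairs where two caps are both exceeded: 0 + 0 + 3 = 3.
By inclusion–exclusion the count is 55 − 49 + 3 = 9.

9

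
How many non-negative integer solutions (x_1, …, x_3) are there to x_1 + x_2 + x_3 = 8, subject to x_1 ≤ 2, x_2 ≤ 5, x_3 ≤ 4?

Without the upper bounds there are C(10,2) = 45 ways to split 8 among 3 variables.
Subtract solutions that violate a single cap (substitute x_i' = x_i − (cap_i+1)): x_1 ≥ 3 gives C(7,2) = 21; x_2 ≥ 6 gives C(4,2) = 6; x_3 ≥ 5 gives C(5,2) = 10. Together 37.
Add back pairs where two caps are both exceeded: 0 + 1 + 0 = 1.
By inclusion–exclusion the count is 45 − 37 + 1 = 9.

9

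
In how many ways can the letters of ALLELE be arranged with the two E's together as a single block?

20

Treat the 2 copies of E as a single block. The multiset to arrange is then {EE, A, L, L, L}, 5 items in all.
That gives (5)!/(3!) = 20 arrangements.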